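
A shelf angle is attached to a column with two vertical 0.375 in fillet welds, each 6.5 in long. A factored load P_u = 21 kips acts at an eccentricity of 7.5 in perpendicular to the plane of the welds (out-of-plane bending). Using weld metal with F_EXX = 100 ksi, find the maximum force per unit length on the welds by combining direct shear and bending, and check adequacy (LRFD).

f_max ≈ 11.3 kip/in; adequate

L_w = 2 × 6.5 = 13 in; section modulus (unit throat) S = 2 × L²/6 = 14.08 in².
Direct shear f_v = P/L_w = 21/13 = 1.615 kip/in.
Moment M = P × e = 21 × 7.5 = 157.5 kip·in; bending f_b = M/S = 11.18 kip/in.
f_max = √(f_v² + f_b²) = √(1.615² + 11.18²) = 11.3 kip/in.
φr_n = 0.75 × 0.6 × 100 × (0.707 × 0.375) = 11.93 kip/in → adequate.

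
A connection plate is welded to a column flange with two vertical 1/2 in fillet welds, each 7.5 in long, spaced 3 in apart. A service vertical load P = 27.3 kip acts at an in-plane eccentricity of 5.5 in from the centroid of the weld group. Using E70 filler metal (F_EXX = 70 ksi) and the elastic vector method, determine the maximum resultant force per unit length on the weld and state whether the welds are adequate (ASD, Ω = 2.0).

f_max ≈ 6.72 kip/in; adequate

Total weld length L_w = 15 in. Treat welds as unit-width lines.
Polar moment about centroid: J = 2[d³/12 + d(b/2)²] = 2[7.5³/12 + 7.5×1.5²] = 104.1 in³.
Direct shear f_v = P/L_w = 27.3 / 15 = 1.82 kip/in (vertical).
Torsion M = P·e = 27.3 × 5.5 = 150.15 kip·in.
Critical point at (x, y) = (1.5, 3.75) from centroid. f_tx = M·y/J = 5.411 kip/in; f_ty = M·x/J = 2.164 kip/in.
Resultant f_max = √[f_tx² + (f_v + f_ty)²] = √[5.411² + (1.82 + 2.164)²] = 6.72 kip/in.
Capacity per unit length: r_n/Ω = (1/2.0) × 0.6 × 70 × (0.707 × 0.5) = 7.423 kip/in.
6.72 ≤ 7.423 → adequate.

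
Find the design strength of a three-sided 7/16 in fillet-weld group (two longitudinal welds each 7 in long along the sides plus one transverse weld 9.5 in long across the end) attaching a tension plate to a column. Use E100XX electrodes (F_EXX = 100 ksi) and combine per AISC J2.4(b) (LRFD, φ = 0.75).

φR_n ≈ 364 kip

t_e = 0.707 × 0.4375 = 0.3093 in.
R_nwl = 0.6 × 100 × 0.3093 × 14 = 259.8 kip (longitudinal, 2 welds).
R_nwt = 0.6 × 100 × 0.3093 × 9.5 = 176.3 kip (transverse, base value).
(i) R_nwl + R_nwt = 436.1 kip; (ii) 0.85 R_nwl + 1.5 R_nwt = 485.3 kip.
R_n = max = 485.3 kip [governs: (ii)]; φR_n = 364 kip.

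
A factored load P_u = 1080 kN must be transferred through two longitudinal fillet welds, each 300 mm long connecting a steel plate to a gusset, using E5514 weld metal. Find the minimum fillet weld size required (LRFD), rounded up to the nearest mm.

E55XX → F_EXX = 550 MPa.
Total weld length L = 600 mm.
Required throat t_e = P_u / (φ × 0.6 F_EXX × L) = 1080 / (0.75 × 0.6 × 550 × 600 × 10⁻³) = 7.273 mm.
Required leg w = t_e / 0.707 = 10.29 mm → use 11 mm.

w = 11 mm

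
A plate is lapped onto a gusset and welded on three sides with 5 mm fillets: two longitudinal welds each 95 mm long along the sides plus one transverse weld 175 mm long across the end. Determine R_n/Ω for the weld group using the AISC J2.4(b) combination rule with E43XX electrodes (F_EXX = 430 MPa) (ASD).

t_e = 0.707 × 5 = 3.535 mm.
R_nwl = 0.6 × 430 × 3.535 × 190 × 10⁻³ = 173.3 kN (longitudinal, 2 welds).
R_nwt = 0.6 × 430 × 3.535 × 175 × 10⁻³ = 159.6 kN (transverse, base value).
(i) R_nwl + R_nwt = 332.9 kN; (ii) 0.85 R_nwl + 1.5 R_nwt = 386.7 kN.
R_n = max = 386.7 kN [governs: (ii)]; R_n/Ω = 193.4 kN.

R_n/Ω ≈ 193 kN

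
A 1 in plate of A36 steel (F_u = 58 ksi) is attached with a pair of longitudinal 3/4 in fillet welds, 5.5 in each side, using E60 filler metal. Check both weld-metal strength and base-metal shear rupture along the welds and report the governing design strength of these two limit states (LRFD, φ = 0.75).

E60XX → F_EXX = 60 ksi.
t_e = 0.707 × 0.75 = 0.5302 in; L = 11 in.
Weld metal: φR_n = 0.75 × 0.6 × 60 × 0.5302 × 11 = 157.5 kip.
Base metal (shear rupture): φR_n = 0.75 × 0.6 × 58 × 1 × 11 = 287.1 kip.
Governing: weld metal.

φR_n ≈ 157 kip (weld metal governs)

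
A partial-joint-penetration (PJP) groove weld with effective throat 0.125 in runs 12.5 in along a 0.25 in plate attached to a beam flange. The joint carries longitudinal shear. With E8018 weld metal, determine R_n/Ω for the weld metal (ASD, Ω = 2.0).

E80XX → F_EXX = 80 ksi.
Effective throat (given) t_e = 0.125 in.
A_we = 0.125 × 12.5 = 1.562 in².
F_nw = 0.6 F_EXX = 48 ksi.
R_n/Ω = (48 × 1.562) / 2.0 = 37.5 kip.

R_n/Ω ≈ 37.5 kip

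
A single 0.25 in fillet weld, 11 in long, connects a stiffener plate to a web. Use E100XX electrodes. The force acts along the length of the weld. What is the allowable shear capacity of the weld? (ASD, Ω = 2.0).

R_n/Ω ≈ 58.3 kips

E100XX → F_EXX = 100 ksi.
Effective throat t_e = 0.707 × 0.25 = 0.1767 in.
Total length L = 11 in; A_we = 0.1767 × 11 = 1.944 in².
F_nw = 0.6 F_EXX = 0.6 × 100 = 60 ksi.
R_n = 60 × 1.944 = 116.7 kips; R_n/Ω = 116.7/2.0 = 58.33 kips.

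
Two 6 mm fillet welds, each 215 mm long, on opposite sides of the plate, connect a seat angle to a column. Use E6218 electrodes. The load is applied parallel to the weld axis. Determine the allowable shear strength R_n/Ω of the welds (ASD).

E62XX → F_EXX = 620 MPa.
Effective throat t_e = 0.707 × 6 = 4.242 mm.
Total length L = 430 mm; A_we = 4.242 × 430 = 1824 mm².
F_nw = 0.6 F_EXX = 0.6 × 620 = 372 MPa.
R_n = 372 × 1824 × 10⁻³ = 678.6 kN; R_n/Ω = 678.6/2.0 = 339.3 kN.

R_n/Ω ≈ 339 kN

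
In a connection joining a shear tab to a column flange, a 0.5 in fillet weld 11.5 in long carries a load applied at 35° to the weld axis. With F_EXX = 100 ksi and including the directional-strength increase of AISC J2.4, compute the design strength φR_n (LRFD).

φR_n ≈ 223 kips

t_e = 0.707 × 0.5 = 0.3535 in; A_we = 0.3535 × 11.5 = 4.065 in².
Directional factor: 1.0 + 0.5 sin^1.5(35°) = 1.217.
F_nw = 0.6 × 100 × 1.217 = 73.03 ksi.
φR_n = 0.75 × 73.03 × 4.065 = 222.7 kips.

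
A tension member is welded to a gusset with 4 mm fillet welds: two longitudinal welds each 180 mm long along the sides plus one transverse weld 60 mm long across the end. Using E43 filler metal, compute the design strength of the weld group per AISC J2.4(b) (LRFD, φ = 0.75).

E43XX → F_EXX = 430 MPa.
t_e = 0.707 × 4 = 2.828 mm.
R_nwl = 0.6 × 430 × 2.828 × 360 × 10⁻³ = 262.7 kN (longitudinal, 2 welds).
R_nwt = 0.6 × 430 × 2.828 × 60 × 10⁻³ = 43.78 kN (transverse, base value).
(i) R_nwl + R_nwt = 306.4 kN; (ii) 0.85 R_nwl + 1.5 R_nwt = 288.9 kN.
R_n = max = 306.4 kN [governs: (i)]; φR_n = 229.8 kN.

φR_n ≈ 230 kN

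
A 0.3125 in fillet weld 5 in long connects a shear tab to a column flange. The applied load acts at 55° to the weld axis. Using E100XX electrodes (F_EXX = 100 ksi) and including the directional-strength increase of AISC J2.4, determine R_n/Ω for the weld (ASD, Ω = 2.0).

t_e = 0.707 × 0.3125 = 0.2209 in; A_we = 0.2209 × 5 = 1.105 in².
Directional factor: 1.0 + 0.5 sin^1.5(55°) = 1.371.
F_nw = 0.6 × 100 × 1.371 = 82.24 ksi.
R_n/Ω = (82.24 × 1.105) / 2.0 = 45.43 kips.

R_n/Ω ≈ 45.4 kips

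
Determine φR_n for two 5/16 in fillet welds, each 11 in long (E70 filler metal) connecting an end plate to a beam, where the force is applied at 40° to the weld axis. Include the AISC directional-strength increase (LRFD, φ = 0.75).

E70XX → F_EXX = 70 ksi.
t_e = 0.707 × 0.3125 = 0.2209 in; A_we = 0.2209 × 22 = 4.861 in².
Directional factor: 1.0 + 0.5 sin^1.5(40°) = 1.258.
F_nw = 0.6 × 70 × 1.258 = 52.82 ksi.
φR_n = 0.75 × 52.82 × 4.861 = 192.6 kips.

φR_n ≈ 193 kips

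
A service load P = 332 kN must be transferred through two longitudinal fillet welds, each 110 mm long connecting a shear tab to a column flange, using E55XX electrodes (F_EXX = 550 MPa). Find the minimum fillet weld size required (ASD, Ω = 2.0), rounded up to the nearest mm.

w = 13 mm

Total weld length L = 220 mm.
Required throat t_e = P × Ω / (0.6 F_EXX × L) = 332 × 2.0 / (0.6 × 550 × 220 × 10⁻³) = 9.146 mm.
Required leg w = t_e / 0.707 = 12.94 mm → use 13 mm.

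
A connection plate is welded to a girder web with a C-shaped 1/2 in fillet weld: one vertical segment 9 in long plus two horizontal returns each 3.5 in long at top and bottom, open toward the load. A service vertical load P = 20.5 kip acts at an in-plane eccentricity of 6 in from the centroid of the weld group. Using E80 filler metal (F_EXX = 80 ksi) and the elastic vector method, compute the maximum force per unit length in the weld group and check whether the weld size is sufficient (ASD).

Total weld length L_w = 16 in. Treat welds as unit-width lines.
Centroid: x̄ = 2×3.5×1.75 / 16 = 0.7656 in from the vertical weld.
Polar moment about centroid: J = I_x + I_y = [9³/12 + 2×3.5×4.5²] + [9×0.7656² + 2(3.5³/12 + 3.5×0.9844²)] = 221.7 in³.
Direct shear f_v = P/L_w = 20.5 / 16 = 1.281 kip/in (vertical).
Torsion M = P·e = 20.5 × 6 = 123 kip·in.
Critical point at (x, y) = (2.734, 4.5) from centroid. f_tx = M·y/J = 2.497 kip/in; f_ty = M·x/J = 1.517 kip/in.
Resultant f_max = √[f_tx² + (f_v + f_ty)²] = √[2.497² + (1.281 + 1.517)²] = 3.75 kip/in.
Capacity per unit length: r_n/Ω = (1/2.0) × 0.6 × 80 × (0.707 × 0.5) = 8.484 kip/in.
3.75 ≤ 8.484 → adequate.

f_max ≈ 3.75 kip/in; adequate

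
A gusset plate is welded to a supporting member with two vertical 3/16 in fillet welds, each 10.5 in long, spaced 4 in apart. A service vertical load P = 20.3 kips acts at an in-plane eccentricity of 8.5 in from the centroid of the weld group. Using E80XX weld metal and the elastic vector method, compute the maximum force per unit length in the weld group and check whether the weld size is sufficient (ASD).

E80XX → F_EXX = 80 ksi.
Total weld length L_w = 21 in. Treat welds as unit-width lines.
Polar moment about centroid: J = 2[d³/12 + d(b/2)²] = 2[10.5³/12 + 10.5×2²] = 276.9 in³.
Direct shear f_v = P/L_w = 20.3 / 21 = 0.9667 kip/in (vertical).
Torsion M = P·e = 20.3 × 8.5 = 172.55 kip·in.
Critical point at (x, y) = (2, 5.25) from centroid. f_tx = M·y/J = 3.271 kip/in; f_ty = M·x/J = 1.246 kip/in.
Resultant f_max = √[f_tx² + (f_v + f_ty)²] = √[3.271² + (0.9667 + 1.246)²] = 3.949 kip/in.
Capacity per unit length: r_n/Ω = (1/2.0) × 0.6 × 80 × (0.707 × 0.1875) = 3.181 kip/in.
3.949 > 3.181 → NOT adequate.

f_max ≈ 3.95 kip/in; NOT adequate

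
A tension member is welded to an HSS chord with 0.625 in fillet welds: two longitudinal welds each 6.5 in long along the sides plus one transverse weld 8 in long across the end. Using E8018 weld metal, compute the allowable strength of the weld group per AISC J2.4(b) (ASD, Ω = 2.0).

E80XX → F_EXX = 80 ksi.
t_e = 0.707 × 0.625 = 0.4419 in.
R_nwl = 0.6 × 80 × 0.4419 × 13 = 275.7 kips (longitudinal, 2 welds).
R_nwt = 0.6 × 80 × 0.4419 × 8 = 169.7 kips (transverse, base value).
(i) R_nwl + R_nwt = 445.4 kips; (ii) 0.85 R_nwl + 1.5 R_nwt = 488.9 kips.
R_n = max = 488.9 kips [governs: (ii)]; R_n/Ω = 244.4 kips.

R_n/Ω ≈ 244 kips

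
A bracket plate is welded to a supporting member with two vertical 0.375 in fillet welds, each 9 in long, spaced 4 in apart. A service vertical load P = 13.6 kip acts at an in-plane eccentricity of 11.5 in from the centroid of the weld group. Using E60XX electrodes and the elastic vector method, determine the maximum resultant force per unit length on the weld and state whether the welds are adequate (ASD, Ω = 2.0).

E60XX → F_EXX = 60 ksi.
Total weld length L_w = 18 in. Treat welds as unit-width lines.
Polar moment about centroid: J = 2[d³/12 + d(b/2)²] = 2[9³/12 + 9×2²] = 193.5 in³.
Direct shear f_v = P/L_w = 13.6 / 18 = 0.7556 kip/in (vertical).
Torsion M = P·e = 13.6 × 11.5 = 156.4 kip·in.
Critical point at (x, y) = (2, 4.5) from centroid. f_tx = M·y/J = 3.637 kip/in; f_ty = M·x/J = 1.617 kip/in.
Resultant f_max = √[f_tx² + (f_v + f_ty)²] = √[3.637² + (0.7556 + 1.617)²] = 4.342 kip/in.
Capacity per unit length: r_n/Ω = (1/2.0) × 0.6 × 60 × (0.707 × 0.375) = 4.772 kip/in.
4.342 ≤ 4.772 → adequate.

f_max ≈ 4.34 kip/in; adequate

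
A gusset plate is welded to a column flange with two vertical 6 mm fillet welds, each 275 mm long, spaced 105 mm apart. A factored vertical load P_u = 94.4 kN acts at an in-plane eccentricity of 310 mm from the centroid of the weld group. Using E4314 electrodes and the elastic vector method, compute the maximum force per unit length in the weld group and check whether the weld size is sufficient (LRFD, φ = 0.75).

f_max ≈ 940 N/mm; NOT adequate

E43XX → F_EXX = 430 MPa.
Total weld length L_w = 550 mm. Treat welds as unit-width lines.
Polar moment about centroid: J = 2[d³/12 + d(b/2)²] = 2[275³/12 + 275×52.5²] = 4982000 mm³.
Direct shear f_v = P/L_w = 94.4×10³ / 550 = 171.6 N/mm (vertical).
Torsion M = P·e = 94.4×10³ × 310 = 29264000 N·mm.
Critical point at (x, y) = (52.5, 137.5) from centroid. f_tx = M·y/J = 807.7 N/mm; f_ty = M·x/J = 308.4 N/mm.
Resultant f_max = √[f_tx² + (f_v + f_ty)²] = √[807.7² + (171.6 + 308.4)²] = 939.5 N/mm.
Capacity per unit length: φr_n = 0.75 × 0.6 × 430 × (0.707 × 6) = 820.8 N/mm.
939.5 > 820.8 → NOT adequate.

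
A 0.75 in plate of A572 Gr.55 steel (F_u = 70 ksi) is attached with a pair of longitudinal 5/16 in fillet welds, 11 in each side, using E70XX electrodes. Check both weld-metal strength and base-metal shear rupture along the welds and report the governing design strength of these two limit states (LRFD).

E70XX → F_EXX = 70 ksi.
t_e = 0.707 × 0.3125 = 0.2209 in; L = 22 in.
Weld metal: φR_n = 0.75 × 0.6 × 70 × 0.2209 × 22 = 153.1 kips.
Base metal (shear rupture): φR_n = 0.75 × 0.6 × 70 × 0.75 × 22 = 519.8 kips.
Governing: weld metal.

φR_n ≈ 153 kips (weld metal governs)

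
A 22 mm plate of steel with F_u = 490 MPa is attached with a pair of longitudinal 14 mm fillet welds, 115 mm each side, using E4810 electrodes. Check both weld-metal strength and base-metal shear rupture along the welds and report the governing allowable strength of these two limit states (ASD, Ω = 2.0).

R_n/Ω ≈ 328 kN (weld metal governs)

E48XX → F_EXX = 480 MPa.
t_e = 0.707 × 14 = 9.898 mm; L = 230 mm.
Weld metal: R_n/Ω = (1/2.0) × 0.6 × 480 × 9.898 × 230 × 10⁻³ = 327.8 kN.
Base metal (shear rupture): R_n/Ω = (1/2.0) × 0.6 × 490 × 22 × 230 × 10⁻³ = 743.8 kN.
Governing: weld metal.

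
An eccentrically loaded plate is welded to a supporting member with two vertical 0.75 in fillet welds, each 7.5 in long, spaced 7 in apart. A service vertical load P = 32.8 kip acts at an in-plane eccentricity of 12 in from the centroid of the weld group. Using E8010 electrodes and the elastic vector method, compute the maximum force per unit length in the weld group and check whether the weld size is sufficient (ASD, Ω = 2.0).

E80XX → F_EXX = 80 ksi.
Total weld length L_w = 15 in. Treat welds as unit-width lines.
Polar moment about centroid: J = 2[d³/12 + d(b/2)²] = 2[7.5³/12 + 7.5×3.5²] = 254.1 in³.
Direct shear f_v = P/L_w = 32.8 / 15 = 2.187 kip/in (vertical).
Torsion M = P·e = 32.8 × 12 = 393.6 kip·in.
Critical point at (x, y) = (3.5, 3.75) from centroid. f_tx = M·y/J = 5.81 kip/in; f_ty = M·x/J = 5.422 kip/in.
Resultant f_max = √[f_tx² + (f_v + f_ty)²] = √[5.81² + (2.187 + 5.422)²] = 9.573 kip/in.
Capacity per unit length: r_n/Ω = (1/2.0) × 0.6 × 80 × (0.707 × 0.75) = 12.73 kip/in.
9.573 ≤ 12.73 → adequate.

f_max ≈ 9.57 kip/in; adequate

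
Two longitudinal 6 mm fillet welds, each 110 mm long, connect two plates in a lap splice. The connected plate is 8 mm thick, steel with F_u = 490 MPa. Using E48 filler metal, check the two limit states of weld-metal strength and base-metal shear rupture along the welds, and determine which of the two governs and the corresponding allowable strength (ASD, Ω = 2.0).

R_n/Ω ≈ 134 kN (weld metal governs)

E48XX → F_EXX = 480 MPa.
t_e = 0.707 × 6 = 4.242 mm; L = 220 mm.
Weld metal: R_n/Ω = (1/2.0) × 0.6 × 480 × 4.242 × 220 × 10⁻³ = 134.4 kN.
Base metal (shear rupture): R_n/Ω = (1/2.0) × 0.6 × 490 × 8 × 220 × 10⁻³ = 258.7 kN.
Governing: weld metal.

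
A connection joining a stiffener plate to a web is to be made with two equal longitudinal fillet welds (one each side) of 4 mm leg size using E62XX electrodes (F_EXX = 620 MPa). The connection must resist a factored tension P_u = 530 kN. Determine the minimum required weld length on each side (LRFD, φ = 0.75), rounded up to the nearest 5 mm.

L = 340 mm on each side

Throat t_e = 0.707 × 4 = 2.828 mm.
φr_n = 0.75 × 0.6 × 620 × 2.828 × 10⁻³ = 0.789 kN/mm.
L_req = P_u / φr_n = 530 / 0.789 = 671.7 mm total.
Per side: 671.7 / 2 = 335.9 mm.
Round up → use L = 340 mm on each side.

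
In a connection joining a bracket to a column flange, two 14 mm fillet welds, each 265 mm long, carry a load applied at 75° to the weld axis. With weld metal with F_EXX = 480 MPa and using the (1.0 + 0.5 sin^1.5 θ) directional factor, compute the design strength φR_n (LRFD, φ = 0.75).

φR_n ≈ 1670 kN

t_e = 0.707 × 14 = 9.898 mm; A_we = 9.898 × 530 = 5246 mm².
Directional factor: 1.0 + 0.5 sin^1.5(75°) = 1.475.
F_nw = 0.6 × 480 × 1.475 = 424.7 MPa.
φR_n = 0.75 × 424.7 × 5246 × 10⁻³ = 1671 kN.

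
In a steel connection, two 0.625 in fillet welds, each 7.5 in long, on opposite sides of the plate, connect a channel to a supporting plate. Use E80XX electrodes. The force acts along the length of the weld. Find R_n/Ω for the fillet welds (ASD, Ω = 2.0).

E80XX → F_EXX = 80 ksi.
Effective throat t_e = 0.707 × 0.625 = 0.4419 in.
Total length L = 15 in; A_we = 0.4419 × 15 = 6.628 in².
F_nw = 0.6 F_EXX = 0.6 × 80 = 48 ksi.
R_n = 48 × 6.628 = 318.1 kips; R_n/Ω = 318.1/2.0 = 159.1 kips.

R_n/Ω ≈ 159 kips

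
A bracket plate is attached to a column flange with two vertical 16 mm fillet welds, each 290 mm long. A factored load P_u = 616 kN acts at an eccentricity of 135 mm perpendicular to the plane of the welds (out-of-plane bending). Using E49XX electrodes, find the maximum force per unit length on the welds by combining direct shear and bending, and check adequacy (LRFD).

E49XX → F_EXX = 490 MPa.
L_w = 2 × 290 = 580 mm; section modulus (unit throat) S = 2 × L²/6 = 28030 mm².
Direct shear f_v = P/L_w = 616×10³/580 = 1062 N/mm.
Moment M = P × e = 616×10³ × 135 = 83160000 N·mm; bending f_b = M/S = 2966 N/mm.
f_max = √(f_v² + f_b²) = √(1062² + 2966²) = 3151 N/mm.
φr_n = 0.75 × 0.6 × 490 × (0.707 × 16) = 2494 N/mm → NOT adequate.

f_max ≈ 3150 N/mm; NOT adequate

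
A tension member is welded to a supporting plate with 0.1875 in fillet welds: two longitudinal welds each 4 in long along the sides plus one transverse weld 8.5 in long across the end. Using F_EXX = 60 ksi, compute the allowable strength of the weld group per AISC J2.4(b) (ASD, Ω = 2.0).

R_n/Ω ≈ 46.6 kips

t_e = 0.707 × 0.1875 = 0.1326 in.
R_nwl = 0.6 × 60 × 0.1326 × 8 = 38.18 kips (longitudinal, 2 welds).
R_nwt = 0.6 × 60 × 0.1326 × 8.5 = 40.56 kips (transverse, base value).
(i) R_nwl + R_nwt = 78.74 kips; (ii) 0.85 R_nwl + 1.5 R_nwt = 93.3 kips.
R_n = max = 93.3 kips [governs: (ii)]; R_n/Ω = 46.65 kips.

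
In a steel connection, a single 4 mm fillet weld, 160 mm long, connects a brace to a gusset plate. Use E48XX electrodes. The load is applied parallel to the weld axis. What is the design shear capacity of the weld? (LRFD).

E48XX → F_EXX = 480 MPa.
Effective throat t_e = 0.707 × 4 = 2.828 mm.
Total length L = 160 mm; A_we = 2.828 × 160 = 452.5 mm².
F_nw = 0.6 F_EXX = 0.6 × 480 = 288 MPa.
φR_n = 0.75 × 288 × 452.5 × 10⁻³ = 97.74 kN.

φR_n ≈ 97.7 kN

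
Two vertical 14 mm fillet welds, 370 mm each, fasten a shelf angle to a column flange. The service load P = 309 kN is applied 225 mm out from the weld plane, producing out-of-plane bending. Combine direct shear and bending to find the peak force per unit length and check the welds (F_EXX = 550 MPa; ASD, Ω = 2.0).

f_max ≈ 1580 N/mm; adequate

L_w = 2 × 370 = 740 mm; section modulus (unit throat) S = 2 × L²/6 = 45630 mm².
Direct shear f_v = P/L_w = 309×10³/740 = 417.6 N/mm.
Moment M = P × e = 309×10³ × 225 = 69525000 N·mm; bending f_b = M/S = 1524 N/mm.
f_max = √(f_v² + f_b²) = √(417.6² + 1524²) = 1580 N/mm.
r_n/Ω = (1/2.0) × 0.6 × 550 × (0.707 × 14) = 1633 N/mm → adequate.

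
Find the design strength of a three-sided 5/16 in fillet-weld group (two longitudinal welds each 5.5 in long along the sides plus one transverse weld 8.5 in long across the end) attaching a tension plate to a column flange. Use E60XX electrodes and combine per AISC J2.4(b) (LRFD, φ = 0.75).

φR_n ≈ 132 kips

E60XX → F_EXX = 60 ksi.
t_e = 0.707 × 0.3125 = 0.2209 in.
R_nwl = 0.6 × 60 × 0.2209 × 11 = 87.49 kips (longitudinal, 2 welds).
R_nwt = 0.6 × 60 × 0.2209 × 8.5 = 67.61 kips (transverse, base value).
(i) R_nwl + R_nwt = 155.1 kips; (ii) 0.85 R_nwl + 1.5 R_nwt = 175.8 kips.
R_n = max = 175.8 kips [governs: (ii)]; φR_n = 131.8 kips.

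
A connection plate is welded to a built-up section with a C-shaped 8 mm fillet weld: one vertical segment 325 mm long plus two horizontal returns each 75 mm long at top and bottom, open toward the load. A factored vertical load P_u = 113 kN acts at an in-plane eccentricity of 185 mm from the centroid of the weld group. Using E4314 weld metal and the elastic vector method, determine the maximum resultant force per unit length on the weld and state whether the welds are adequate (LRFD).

f_max ≈ 644 N/mm; adequate

E43XX → F_EXX = 430 MPa.
Total weld length L_w = 475 mm. Treat welds as unit-width lines.
Centroid: x̄ = 2×75×37.5 / 475 = 11.84 mm from the vertical weld.
Polar moment about centroid: J = I_x + I_y = [325³/12 + 2×75×162.5²] + [325×11.84² + 2(75³/12 + 75×25.66²)] = 7036000 mm³.
Direct shear f_v = P/L_w = 113×10³ / 475 = 237.9 N/mm (vertical).
Torsion M = P·e = 113×10³ × 185 = 20905000 N·mm.
Critical point at (x, y) = (63.16, 162.5) from centroid. f_tx = M·y/J = 482.8 N/mm; f_ty = M·x/J = 187.6 N/mm.
Resultant f_max = √[f_tx² + (f_v + f_ty)²] = √[482.8² + (237.9 + 187.6)²] = 643.6 N/mm.
Capacity per unit length: φr_n = 0.75 × 0.6 × 430 × (0.707 × 8) = 1094 N/mm.
643.6 ≤ 1094 → adequate.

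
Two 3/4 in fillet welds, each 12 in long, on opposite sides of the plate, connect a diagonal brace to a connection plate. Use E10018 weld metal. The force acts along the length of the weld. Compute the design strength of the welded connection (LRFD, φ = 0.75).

φR_n ≈ 573 kips

E100XX → F_EXX = 100 ksi.
Effective throat t_e = 0.707 × 0.75 = 0.5302 in.
Total length L = 24 in; A_we = 0.5302 × 24 = 12.73 in².
F_nw = 0.6 F_EXX = 0.6 × 100 = 60 ksi.
φR_n = 0.75 × 60 × 12.73 = 572.7 kips.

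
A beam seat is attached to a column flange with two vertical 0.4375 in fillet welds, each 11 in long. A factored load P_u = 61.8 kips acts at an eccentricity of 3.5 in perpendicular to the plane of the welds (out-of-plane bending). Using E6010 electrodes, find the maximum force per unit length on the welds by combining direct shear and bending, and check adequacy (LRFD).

f_max ≈ 6.05 kip/in; adequate

E60XX → F_EXX = 60 ksi.
L_w = 2 × 11 = 22 in; section modulus (unit throat) S = 2 × L²/6 = 40.33 in².
Direct shear f_v = P/L_w = 61.8/22 = 2.809 kip/in.
Moment M = P × e = 61.8 × 3.5 = 216.3 kip·in; bending f_b = M/S = 5.363 kip/in.
f_max = √(f_v² + f_b²) = √(2.809² + 5.363²) = 6.054 kip/in.
φr_n = 0.75 × 0.6 × 60 × (0.707 × 0.4375) = 8.351 kip/in → adequate.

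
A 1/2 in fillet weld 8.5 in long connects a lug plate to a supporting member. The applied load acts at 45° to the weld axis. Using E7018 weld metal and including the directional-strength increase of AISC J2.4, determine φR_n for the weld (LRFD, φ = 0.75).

φR_n ≈ 123 kips

E70XX → F_EXX = 70 ksi.
t_e = 0.707 × 0.5 = 0.3535 in; A_we = 0.3535 × 8.5 = 3.005 in².
Directional factor: 1.0 + 0.5 sin^1.5(45°) = 1.297.
F_nw = 0.6 × 70 × 1.297 = 54.49 ksi.
φR_n = 0.75 × 54.49 × 3.005 = 122.8 kips.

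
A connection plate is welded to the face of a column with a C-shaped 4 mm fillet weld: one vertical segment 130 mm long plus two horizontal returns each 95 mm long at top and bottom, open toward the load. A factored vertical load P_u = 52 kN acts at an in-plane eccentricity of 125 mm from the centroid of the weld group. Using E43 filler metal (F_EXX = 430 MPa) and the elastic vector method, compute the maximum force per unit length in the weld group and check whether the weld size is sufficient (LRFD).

f_max ≈ 592 N/mm; NOT adequate

Total weld length L_w = 320 mm. Treat welds as unit-width lines.
Centroid: x̄ = 2×95×47.5 / 320 = 28.2 mm from the vertical weld.
Polar moment about centroid: J = I_x + I_y = [130³/12 + 2×95×65²] + [130×28.2² + 2(95³/12 + 95×19.3²)] = 1303000 mm³.
Direct shear f_v = P/L_w = 52×10³ / 320 = 162.5 N/mm (vertical).
Torsion M = P·e = 52×10³ × 125 = 6500000 N·mm.
Critical point at (x, y) = (66.8, 65) from centroid. f_tx = M·y/J = 324.3 N/mm; f_ty = M·x/J = 333.2 N/mm.
Resultant f_max = √[f_tx² + (f_v + f_ty)²] = √[324.3² + (162.5 + 333.2)²] = 592.4 N/mm.
Capacity per unit length: φr_n = 0.75 × 0.6 × 430 × (0.707 × 4) = 547.2 N/mm.
592.4 > 547.2 → NOT adequate.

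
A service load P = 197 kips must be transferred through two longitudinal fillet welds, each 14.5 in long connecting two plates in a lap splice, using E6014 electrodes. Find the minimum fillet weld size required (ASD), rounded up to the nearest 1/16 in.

E60XX → F_EXX = 60 ksi.
Total weld length L = 29 in.
Required throat t_e = P × Ω / (0.6 F_EXX × L) = 197 × 2.0 / (0.6 × 60 × 29) = 0.3774 in.
Required leg w = t_e / 0.707 = 0.5338 in → use 9/16 in.

w = 9/16 in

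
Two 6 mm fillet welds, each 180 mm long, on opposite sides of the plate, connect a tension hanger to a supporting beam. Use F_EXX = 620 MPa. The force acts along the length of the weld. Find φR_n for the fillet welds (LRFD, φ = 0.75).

φR_n ≈ 426 kN

Effective throat t_e = 0.707 × 6 = 4.242 mm.
Total length L = 360 mm; A_we = 4.242 × 360 = 1527 mm².
F_nw = 0.6 F_EXX = 0.6 × 620 = 372 MPa.
φR_n = 0.75 × 372 × 1527 × 10⁻³ = 426.1 kN.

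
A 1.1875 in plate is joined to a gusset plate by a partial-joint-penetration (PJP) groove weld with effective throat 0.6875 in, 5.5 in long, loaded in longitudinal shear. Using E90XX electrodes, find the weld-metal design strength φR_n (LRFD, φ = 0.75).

E90XX → F_EXX = 90 ksi.
Effective throat (given) t_e = 0.6875 in.
A_we = 0.6875 × 5.5 = 3.781 in².
F_nw = 0.6 F_EXX = 54 ksi.
φR_n = 0.75 × 54 × 3.781 = 153.1 kips.

φR_n ≈ 153 kips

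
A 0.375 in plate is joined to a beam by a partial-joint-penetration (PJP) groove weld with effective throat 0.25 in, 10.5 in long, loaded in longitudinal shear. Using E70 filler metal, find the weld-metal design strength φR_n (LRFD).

E70XX → F_EXX = 70 ksi.
Effective throat (given) t_e = 0.25 in.
A_we = 0.25 × 10.5 = 2.625 in².
F_nw = 0.6 F_EXX = 42 ksi.
φR_n = 0.75 × 42 × 2.625 = 82.69 kips.

φR_n ≈ 82.7 kips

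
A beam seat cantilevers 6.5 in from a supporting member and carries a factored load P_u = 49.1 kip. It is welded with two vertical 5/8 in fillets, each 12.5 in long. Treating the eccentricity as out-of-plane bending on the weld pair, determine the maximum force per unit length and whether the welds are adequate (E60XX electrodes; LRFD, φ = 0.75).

f_max ≈ 6.43 kip/in; adequate

E60XX → F_EXX = 60 ksi.
L_w = 2 × 12.5 = 25 in; section modulus (unit throat) S = 2 × L²/6 = 52.08 in².
Direct shear f_v = P/L_w = 49.1/25 = 1.964 kip/in.
Moment M = P × e = 49.1 × 6.5 = 319.15 kip·in; bending f_b = M/S = 6.128 kip/in.
f_max = √(f_v² + f_b²) = √(1.964² + 6.128²) = 6.435 kip/in.
φr_n = 0.75 × 0.6 × 60 × (0.707 × 0.625) = 11.93 kip/in → adequate.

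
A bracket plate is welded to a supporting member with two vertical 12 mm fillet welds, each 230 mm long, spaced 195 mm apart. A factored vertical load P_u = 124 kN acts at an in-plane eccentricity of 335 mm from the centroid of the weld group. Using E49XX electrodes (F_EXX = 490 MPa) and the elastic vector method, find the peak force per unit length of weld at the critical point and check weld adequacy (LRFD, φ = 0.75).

Total weld length L_w = 460 mm. Treat welds as unit-width lines.
Polar moment about centroid: J = 2[d³/12 + d(b/2)²] = 2[230³/12 + 230×97.5²] = 6401000 mm³.
Direct shear f_v = P/L_w = 124×10³ / 460 = 269.6 N/mm (vertical).
Torsion M = P·e = 124×10³ × 335 = 41540000 N·mm.
Critical point at (x, y) = (97.5, 115) from centroid. f_tx = M·y/J = 746.3 N/mm; f_ty = M·x/J = 632.8 N/mm.
Resultant f_max = √[f_tx² + (f_v + f_ty)²] = √[746.3² + (269.6 + 632.8)²] = 1171 N/mm.
Capacity per unit length: φr_n = 0.75 × 0.6 × 490 × (0.707 × 12) = 1871 N/mm.
1171 ≤ 1871 → adequate.

f_max ≈ 1170 N/mm; adequate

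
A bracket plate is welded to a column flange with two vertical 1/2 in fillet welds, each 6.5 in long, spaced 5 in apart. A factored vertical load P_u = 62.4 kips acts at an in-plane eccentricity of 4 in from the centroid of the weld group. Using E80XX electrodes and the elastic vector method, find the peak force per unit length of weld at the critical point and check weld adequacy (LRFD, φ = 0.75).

f_max ≈ 11.6 kip/in; adequate

E80XX → F_EXX = 80 ksi.
Total weld length L_w = 13 in. Treat welds as unit-width lines.
Polar moment about centroid: J = 2[d³/12 + d(b/2)²] = 2[6.5³/12 + 6.5×2.5²] = 127 in³.
Direct shear f_v = P/L_w = 62.4 / 13 = 4.8 kip/in (vertical).
Torsion M = P·e = 62.4 × 4 = 249.6 kip·in.
Critical point at (x, y) = (2.5, 3.25) from centroid. f_tx = M·y/J = 6.386 kip/in; f_ty = M·x/J = 4.913 kip/in.
Resultant f_max = √[f_tx² + (f_v + f_ty)²] = √[6.386² + (4.8 + 4.913)²] = 11.62 kip/in.
Capacity per unit length: φr_n = 0.75 × 0.6 × 80 × (0.707 × 0.5) = 12.73 kip/in.
11.62 ≤ 12.73 → adequate.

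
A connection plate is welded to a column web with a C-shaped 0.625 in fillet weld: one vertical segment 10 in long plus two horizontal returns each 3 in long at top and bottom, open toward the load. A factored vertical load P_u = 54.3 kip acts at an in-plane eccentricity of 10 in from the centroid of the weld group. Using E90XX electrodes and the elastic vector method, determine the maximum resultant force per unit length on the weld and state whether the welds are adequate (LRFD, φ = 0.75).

f_max ≈ 14.1 kip/in; adequate

E90XX → F_EXX = 90 ksi.
Total weld length L_w = 16 in. Treat welds as unit-width lines.
Centroid: x̄ = 2×3×1.5 / 16 = 0.5625 in from the vertical weld.
Polar moment about centroid: J = I_x + I_y = [10³/12 + 2×3×5²] + [10×0.5625² + 2(3³/12 + 3×0.9375²)] = 246.3 in³.
Direct shear f_v = P/L_w = 54.3 / 16 = 3.394 kip/in (vertical).
Torsion M = P·e = 54.3 × 10 = 543 kip·in.
Critical point at (x, y) = (2.438, 5) from centroid. f_tx = M·y/J = 11.02 kip/in; f_ty = M·x/J = 5.374 kip/in.
Resultant f_max = √[f_tx² + (f_v + f_ty)²] = √[11.02² + (3.394 + 5.374)²] = 14.09 kip/in.
Capacity per unit length: φr_n = 0.75 × 0.6 × 90 × (0.707 × 0.625) = 17.9 kip/in.
14.09 ≤ 17.9 → adequate.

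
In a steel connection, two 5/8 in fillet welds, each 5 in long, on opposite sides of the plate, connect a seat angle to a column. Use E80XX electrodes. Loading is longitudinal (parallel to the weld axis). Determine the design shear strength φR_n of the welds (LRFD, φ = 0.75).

φR_n ≈ 159 kip

E80XX → F_EXX = 80 ksi.
Effective throat t_e = 0.707 × 0.625 = 0.4419 in.
Total length L = 10 in; A_we = 0.4419 × 10 = 4.419 in².
F_nw = 0.6 F_EXX = 0.6 × 80 = 48 ksi.
φR_n = 0.75 × 48 × 4.419 = 159.1 kip.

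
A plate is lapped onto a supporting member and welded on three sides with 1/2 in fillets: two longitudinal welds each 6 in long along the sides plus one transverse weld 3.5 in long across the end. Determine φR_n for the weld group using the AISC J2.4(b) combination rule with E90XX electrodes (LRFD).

E90XX → F_EXX = 90 ksi.
t_e = 0.707 × 0.5 = 0.3535 in.
R_nwl = 0.6 × 90 × 0.3535 × 12 = 229.1 kip (longitudinal, 2 welds).
R_nwt = 0.6 × 90 × 0.3535 × 3.5 = 66.81 kip (transverse, base value).
(i) R_nwl + R_nwt = 295.9 kip; (ii) 0.85 R_nwl + 1.5 R_nwt = 294.9 kip.
R_n = max = 295.9 kip [governs: (i)]; φR_n = 221.9 kip.

φR_n ≈ 222 kip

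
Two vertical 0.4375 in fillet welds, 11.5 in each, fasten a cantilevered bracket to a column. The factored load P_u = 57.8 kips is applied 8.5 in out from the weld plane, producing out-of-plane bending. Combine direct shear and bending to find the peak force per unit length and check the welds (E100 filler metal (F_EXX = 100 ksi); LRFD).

L_w = 2 × 11.5 = 23 in; section modulus (unit throat) S = 2 × L²/6 = 44.08 in².
Direct shear f_v = P/L_w = 57.8/23 = 2.513 kip/in.
Moment M = P × e = 57.8 × 8.5 = 491.3 kip·in; bending f_b = M/S = 11.14 kip/in.
f_max = √(f_v² + f_b²) = √(2.513² + 11.14²) = 11.42 kip/in.
φr_n = 0.75 × 0.6 × 100 × (0.707 × 0.4375) = 13.92 kip/in → adequate.

f_max ≈ 11.4 kip/in; adequate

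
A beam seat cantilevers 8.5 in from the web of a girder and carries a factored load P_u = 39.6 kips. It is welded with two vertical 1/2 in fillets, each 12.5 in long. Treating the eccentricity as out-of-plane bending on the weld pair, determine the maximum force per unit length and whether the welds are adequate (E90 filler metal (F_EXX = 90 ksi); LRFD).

f_max ≈ 6.65 kip/in; adequate

L_w = 2 × 12.5 = 25 in; section modulus (unit throat) S = 2 × L²/6 = 52.08 in².
Direct shear f_v = P/L_w = 39.6/25 = 1.584 kip/in.
Moment M = P × e = 39.6 × 8.5 = 336.6 kip·in; bending f_b = M/S = 6.463 kip/in.
f_max = √(f_v² + f_b²) = √(1.584² + 6.463²) = 6.654 kip/in.
φr_n = 0.75 × 0.6 × 90 × (0.707 × 0.5) = 14.32 kip/in → adequate.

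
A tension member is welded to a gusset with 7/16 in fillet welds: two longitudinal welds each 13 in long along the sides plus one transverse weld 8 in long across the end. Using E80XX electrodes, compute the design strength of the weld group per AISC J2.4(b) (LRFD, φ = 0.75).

E80XX → F_EXX = 80 ksi.
t_e = 0.707 × 0.4375 = 0.3093 in.
R_nwl = 0.6 × 80 × 0.3093 × 26 = 386 kips (longitudinal, 2 welds).
R_nwt = 0.6 × 80 × 0.3093 × 8 = 118.8 kips (transverse, base value).
(i) R_nwl + R_nwt = 504.8 kips; (ii) 0.85 R_nwl + 1.5 R_nwt = 506.3 kips.
R_n = max = 506.3 kips [governs: (ii)]; φR_n = 379.7 kips.

φR_n ≈ 380 kips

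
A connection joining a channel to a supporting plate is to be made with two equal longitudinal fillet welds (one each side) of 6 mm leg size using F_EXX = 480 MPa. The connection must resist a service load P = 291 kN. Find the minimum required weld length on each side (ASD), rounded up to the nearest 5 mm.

Throat t_e = 0.707 × 6 = 4.242 mm.
r_n/Ω = (0.6 × 480 × 4.242) / 2.0 = 610.8 N/mm = 0.6108 kN/mm.
L_req = P / (r_n/Ω) = 291 / 0.6108 = 476.4 mm total.
Per side: 476.4 / 2 = 238.2 mm.
Round up → use L = 240 mm on each side.

L = 240 mm on each side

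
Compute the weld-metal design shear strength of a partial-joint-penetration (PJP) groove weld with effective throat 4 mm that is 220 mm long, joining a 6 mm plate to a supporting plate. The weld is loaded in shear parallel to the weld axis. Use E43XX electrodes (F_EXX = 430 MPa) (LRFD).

φR_n ≈ 170 kN

Effective throat (given) t_e = 4 mm.
A_we = 4 × 220 = 880 mm².
F_nw = 0.6 F_EXX = 258 MPa.
φR_n = 0.75 × 258 × 880 × 10⁻³ = 170.3 kN.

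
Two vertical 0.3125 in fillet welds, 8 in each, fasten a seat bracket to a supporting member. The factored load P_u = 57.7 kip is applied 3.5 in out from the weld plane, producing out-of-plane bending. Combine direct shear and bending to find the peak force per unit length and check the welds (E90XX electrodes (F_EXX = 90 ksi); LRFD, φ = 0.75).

L_w = 2 × 8 = 16 in; section modulus (unit throat) S = 2 × L²/6 = 21.33 in².
Direct shear f_v = P/L_w = 57.7/16 = 3.606 kip/in.
Moment M = P × e = 57.7 × 3.5 = 201.95 kip·in; bending f_b = M/S = 9.466 kip/in.
f_max = √(f_v² + f_b²) = √(3.606² + 9.466²) = 10.13 kip/in.
φr_n = 0.75 × 0.6 × 90 × (0.707 × 0.3125) = 8.948 kip/in → NOT adequate.

f_max ≈ 10.1 kip/in; NOT adequate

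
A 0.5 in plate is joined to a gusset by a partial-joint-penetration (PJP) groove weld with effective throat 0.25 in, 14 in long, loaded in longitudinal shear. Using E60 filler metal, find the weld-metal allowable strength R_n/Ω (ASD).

E60XX → F_EXX = 60 ksi.
Effective throat (given) t_e = 0.25 in.
A_we = 0.25 × 14 = 3.5 in².
F_nw = 0.6 F_EXX = 36 ksi.
R_n/Ω = (36 × 3.5) / 2.0 = 63 kip.

R_n/Ω ≈ 63 kip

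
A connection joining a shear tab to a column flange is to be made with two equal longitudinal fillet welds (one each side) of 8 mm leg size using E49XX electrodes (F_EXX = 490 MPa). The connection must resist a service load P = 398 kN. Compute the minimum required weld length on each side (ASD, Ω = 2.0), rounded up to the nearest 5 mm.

Throat t_e = 0.707 × 8 = 5.656 mm.
r_n/Ω = (0.6 × 490 × 5.656) / 2.0 = 831.4 N/mm = 0.8314 kN/mm.
L_req = P / (r_n/Ω) = 398 / 0.8314 = 478.7 mm total.
Per side: 478.7 / 2 = 239.3 mm.
Round up → use L = 240 mm on each side.

L = 240 mm on each side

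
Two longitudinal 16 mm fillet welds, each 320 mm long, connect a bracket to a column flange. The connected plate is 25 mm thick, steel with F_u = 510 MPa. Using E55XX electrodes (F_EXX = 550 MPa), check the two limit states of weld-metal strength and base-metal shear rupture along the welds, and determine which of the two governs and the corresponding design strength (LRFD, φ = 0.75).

t_e = 0.707 × 16 = 11.31 mm; L = 640 mm.
Weld metal: φR_n = 0.75 × 0.6 × 550 × 11.31 × 640 × 10⁻³ = 1792 kN.
Base metal (shear rupture): φR_n = 0.75 × 0.6 × 510 × 25 × 640 × 10⁻³ = 3672 kN.
Governing: weld metal.

φR_n ≈ 1790 kN (weld metal governs)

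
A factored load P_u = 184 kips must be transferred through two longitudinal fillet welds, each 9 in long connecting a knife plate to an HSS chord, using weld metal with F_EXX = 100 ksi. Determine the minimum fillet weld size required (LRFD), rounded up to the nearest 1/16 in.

w = 3/8 in

Total weld length L = 18 in.
Required throat t_e = P_u / (φ × 0.6 F_EXX × L) = 184 / (0.75 × 0.6 × 100 × 18) = 0.2272 in.
Required leg w = t_e / 0.707 = 0.3213 in → use 3/8 in.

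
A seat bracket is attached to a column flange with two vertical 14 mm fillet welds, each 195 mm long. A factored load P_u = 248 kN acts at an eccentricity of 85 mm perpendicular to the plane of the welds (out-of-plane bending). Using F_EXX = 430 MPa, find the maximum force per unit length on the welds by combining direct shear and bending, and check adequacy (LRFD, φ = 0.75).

f_max ≈ 1780 N/mm; adequate

L_w = 2 × 195 = 390 mm; section modulus (unit throat) S = 2 × L²/6 = 12680 mm².
Direct shear f_v = P/L_w = 248×10³/390 = 635.9 N/mm.
Moment M = P × e = 248×10³ × 85 = 21080000 N·mm; bending f_b = M/S = 1663 N/mm.
f_max = √(f_v² + f_b²) = √(635.9² + 1663²) = 1781 N/mm.
φr_n = 0.75 × 0.6 × 430 × (0.707 × 14) = 1915 N/mm → adequate.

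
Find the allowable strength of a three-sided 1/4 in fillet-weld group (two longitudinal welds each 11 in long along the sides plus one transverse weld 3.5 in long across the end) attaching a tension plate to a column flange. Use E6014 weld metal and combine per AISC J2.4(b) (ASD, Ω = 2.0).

R_n/Ω ≈ 81.1 kip

E60XX → F_EXX = 60 ksi.
t_e = 0.707 × 0.25 = 0.1767 in.
R_nwl = 0.6 × 60 × 0.1767 × 22 = 140 kip (longitudinal, 2 welds).
R_nwt = 0.6 × 60 × 0.1767 × 3.5 = 22.27 kip (transverse, base value).
(i) R_nwl + R_nwt = 162.3 kip; (ii) 0.85 R_nwl + 1.5 R_nwt = 152.4 kip.
R_n = max = 162.3 kip [governs: (i)]; R_n/Ω = 81.13 kip.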